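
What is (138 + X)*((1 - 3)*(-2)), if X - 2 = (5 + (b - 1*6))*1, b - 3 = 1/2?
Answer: 570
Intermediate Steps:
b = 7/2 (b = 3 + 1/2 = 3 + 1*(½) = 3 + ½ = 7/2 ≈ 3.5000)
X = 9/2 (X = 2 + (5 + (7/2 - 1*6))*1 = 2 + (5 + (7/2 - 6))*1 = 2 + (5 - 5/2)*1 = 2 + (5/2)*1 = 2 + 5/2 = 9/2 ≈ 4.5000)
(138 + X)*((1 - 3)*(-2)) = (138 + 9/2)*((1 - 3)*(-2)) = 285*(-2*(-2))/2 = (285/2)*4 = 570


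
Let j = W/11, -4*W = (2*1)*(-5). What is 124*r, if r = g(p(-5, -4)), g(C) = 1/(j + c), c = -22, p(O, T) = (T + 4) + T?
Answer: -2728/479 ≈ -5.6952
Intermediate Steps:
W = 5/2 (W = -2*1*(-5)/4 = -(-5)/2 = -¼*(-10) = 5/2 ≈ 2.5000)
p(O, T) = 4 + 2*T (p(O, T) = (4 + T) + T = 4 + 2*T)
j = 5/22 (j = (5/2)/11 = (5/2)*(1/11) = 5/22 ≈ 0.22727)
g(C) = -22/479 (g(C) = 1/(5/22 - 22) = 1/(-479/22) = -22/479)
r = -22/479 ≈ -0.045929
124*r = 124*(-22/479) = -2728/479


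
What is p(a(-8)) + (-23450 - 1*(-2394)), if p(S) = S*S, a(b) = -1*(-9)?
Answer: -20975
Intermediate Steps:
a(b) = 9
p(S) = S**2
p(a(-8)) + (-23450 - 1*(-2394)) = 9**2 + (-23450 - 1*(-2394)) = 81 + (-23450 + 2394) = 81 - 21056 = -20975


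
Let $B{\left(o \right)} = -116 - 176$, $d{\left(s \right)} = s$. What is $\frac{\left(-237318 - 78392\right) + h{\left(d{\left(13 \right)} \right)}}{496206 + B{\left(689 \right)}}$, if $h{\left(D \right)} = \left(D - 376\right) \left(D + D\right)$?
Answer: $- \frac{162574}{247957} \approx -0.65565$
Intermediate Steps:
$B{\left(o \right)} = -292$ ($B{\left(o \right)} = -116 - 176 = -292$)
$h{\left(D \right)} = 2 D \left(-376 + D\right)$ ($h{\left(D \right)} = \left(-376 + D\right) 2 D = 2 D \left(-376 + D\right)$)
$\frac{\left(-237318 - 78392\right) + h{\left(d{\left(13 \right)} \right)}}{496206 + B{\left(689 \right)}} = \frac{\left(-237318 - 78392\right) + 2 \cdot 13 \left(-376 + 13\right)}{496206 - 292} = \frac{-315710 + 2 \cdot 13 \left(-363\right)}{495914} = \left(-315710 - 9438\right) \frac{1}{495914} = \left(-325148\right) \frac{1}{495914} = - \frac{162574}{247957}$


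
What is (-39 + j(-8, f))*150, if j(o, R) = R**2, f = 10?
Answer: 9150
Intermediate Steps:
(-39 + j(-8, f))*150 = (-39 + 10**2)*150 = (-39 + 100)*150 = 61*150 = 9150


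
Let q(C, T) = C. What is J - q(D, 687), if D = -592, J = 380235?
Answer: 380827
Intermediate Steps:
J - q(D, 687) = 380235 - 1*(-592) = 380235 + 592 = 380827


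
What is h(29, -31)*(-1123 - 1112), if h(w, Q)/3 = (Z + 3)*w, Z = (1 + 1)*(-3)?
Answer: 583335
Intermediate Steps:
Z = -6 (Z = 2*(-3) = -6)
h(w, Q) = -9*w (h(w, Q) = 3*((-6 + 3)*w) = 3*(-3*w) = -9*w)
h(29, -31)*(-1123 - 1112) = (-9*29)*(-1123 - 1112) = -261*(-2235) = 583335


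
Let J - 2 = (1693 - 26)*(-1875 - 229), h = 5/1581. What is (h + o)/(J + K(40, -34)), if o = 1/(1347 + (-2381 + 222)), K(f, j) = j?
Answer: -2479/4502701912800 ≈ -5.5056e-10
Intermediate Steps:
h = 5/1581 (h = 5*(1/1581) = 5/1581 ≈ 0.0031626)
J = -3507366 (J = 2 + (1693 - 26)*(-1875 - 229) = 2 + 1667*(-2104) = 2 - 3507368 = -3507366)
o = -1/812 (o = 1/(1347 - 2159) = 1/(-812) = -1/812 ≈ -0.0012315)
(h + o)/(J + K(40, -34)) = (5/1581 - 1/812)/(-3507366 - 34) = (2479/1283772)/(-3507400) = (2479/1283772)*(-1/3507400) = -2479/4502701912800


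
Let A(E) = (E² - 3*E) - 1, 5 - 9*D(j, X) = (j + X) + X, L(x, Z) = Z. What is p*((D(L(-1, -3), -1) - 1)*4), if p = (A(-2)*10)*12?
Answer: 480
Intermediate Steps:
D(j, X) = 5/9 - 2*X/9 - j/9 (D(j, X) = 5/9 - ((j + X) + X)/9 = 5/9 - ((X + j) + X)/9 = 5/9 - (j + 2*X)/9 = 5/9 + (-2*X/9 - j/9) = 5/9 - 2*X/9 - j/9)
A(E) = -1 + E² - 3*E
p = 1080 (p = ((-1 + (-2)² - 3*(-2))*10)*12 = ((-1 + 4 + 6)*10)*12 = (9*10)*12 = 90*12 = 1080)
p*((D(L(-1, -3), -1) - 1)*4) = 1080*(((5/9 - 2/9*(-1) - ⅑*(-3)) - 1)*4) = 1080*(((5/9 + 2/9 + ⅓) - 1)*4) = 1080*((10/9 - 1)*4) = 1080*((⅑)*4) = 1080*(4/9) = 480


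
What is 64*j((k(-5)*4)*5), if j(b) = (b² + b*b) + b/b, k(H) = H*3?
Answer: 11520064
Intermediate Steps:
k(H) = 3*H
j(b) = 1 + 2*b² (j(b) = (b² + b²) + 1 = 2*b² + 1 = 1 + 2*b²)
64*j((k(-5)*4)*5) = 64*(1 + 2*(((3*(-5))*4)*5)²) = 64*(1 + 2*(-15*4*5)²) = 64*(1 + 2*(-60*5)²) = 64*(1 + 2*(-300)²) = 64*(1 + 2*90000) = 64*(1 + 180000) = 64*180001 = 11520064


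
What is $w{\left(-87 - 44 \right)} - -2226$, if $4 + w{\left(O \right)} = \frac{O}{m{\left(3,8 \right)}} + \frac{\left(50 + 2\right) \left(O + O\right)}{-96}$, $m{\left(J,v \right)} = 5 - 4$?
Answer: $\frac{26795}{12} \approx 2232.9$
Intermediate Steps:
$m{\left(J,v \right)} = 1$
$w{\left(O \right)} = -4 - \frac{O}{12}$ ($w{\left(O \right)} = -4 + \left(\frac{O}{1} + \frac{\left(50 + 2\right) \left(O + O\right)}{-96}\right) = -4 + \left(O 1 + 52 \cdot 2 O \left(- \frac{1}{96}\right)\right) = -4 + \left(O + 104 O \left(- \frac{1}{96}\right)\right) = -4 + \left(O - \frac{13 O}{12}\right) = -4 - \frac{O}{12}$)
$w{\left(-87 - 44 \right)} - -2226 = \left(-4 - \frac{-87 - 44}{12}\right) - -2226 = \left(-4 - \frac{-87 - 44}{12}\right) + 2226 = \left(-4 - - \frac{131}{12}\right) + 2226 = \left(-4 + \frac{131}{12}\right) + 2226 = \frac{83}{12} + 2226 = \frac{26795}{12}$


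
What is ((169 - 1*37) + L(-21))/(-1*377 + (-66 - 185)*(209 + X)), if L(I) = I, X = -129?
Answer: -37/6819 ≈ -0.0054260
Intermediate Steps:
((169 - 1*37) + L(-21))/(-1*377 + (-66 - 185)*(209 + X)) = ((169 - 1*37) - 21)/(-1*377 + (-66 - 185)*(209 - 129)) = ((169 - 37) - 21)/(-377 - 251*80) = (132 - 21)/(-377 - 20080) = 111/(-20457) = 111*(-1/20457) = -37/6819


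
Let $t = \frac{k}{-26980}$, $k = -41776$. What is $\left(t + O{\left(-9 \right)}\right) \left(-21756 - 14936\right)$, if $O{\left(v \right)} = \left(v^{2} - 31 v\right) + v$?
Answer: $- \frac{87251337788}{6745} \approx -1.2936 \cdot 10^{7}$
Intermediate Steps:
$O{\left(v \right)} = v^{2} - 30 v$
$t = \frac{10444}{6745}$ ($t = - \frac{41776}{-26980} = \left(-41776\right) \left(- \frac{1}{26980}\right) = \frac{10444}{6745} \approx 1.5484$)
$\left(t + O{\left(-9 \right)}\right) \left(-21756 - 14936\right) = \left(\frac{10444}{6745} - 9 \left(-30 - 9\right)\right) \left(-21756 - 14936\right) = \left(\frac{10444}{6745} - -351\right) \left(-36692\right) = \left(\frac{10444}{6745} + 351\right) \left(-36692\right) = \frac{2377939}{6745} \left(-36692\right) = - \frac{87251337788}{6745}$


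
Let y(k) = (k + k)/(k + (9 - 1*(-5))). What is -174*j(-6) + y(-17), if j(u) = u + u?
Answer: 6298/3 ≈ 2099.3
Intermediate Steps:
y(k) = 2*k/(14 + k) (y(k) = (2*k)/(k + (9 + 5)) = (2*k)/(k + 14) = (2*k)/(14 + k) = 2*k/(14 + k))
j(u) = 2*u
-174*j(-6) + y(-17) = -348*(-6) + 2*(-17)/(14 - 17) = -174*(-12) + 2*(-17)/(-3) = 2088 + 2*(-17)*(-1/3) = 2088 + 34/3 = 6298/3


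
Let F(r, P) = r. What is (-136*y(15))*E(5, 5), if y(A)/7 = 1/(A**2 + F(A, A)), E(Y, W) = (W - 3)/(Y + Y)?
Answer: -119/150 ≈ -0.79333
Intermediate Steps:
E(Y, W) = (-3 + W)/(2*Y) (E(Y, W) = (-3 + W)/((2*Y)) = (-3 + W)*(1/(2*Y)) = (-3 + W)/(2*Y))
y(A) = 7/(A + A**2) (y(A) = 7/(A**2 + A) = 7/(A + A**2))
(-136*y(15))*E(5, 5) = (-952/(15*(1 + 15)))*((1/2)*(-3 + 5)/5) = (-952/(15*16))*((1/2)*(1/5)*2) = -952/(15*16)*(1/5) = -136*7/240*(1/5) = -119/30*1/5 = -119/150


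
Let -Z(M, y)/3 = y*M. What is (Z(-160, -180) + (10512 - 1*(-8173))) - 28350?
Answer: -96065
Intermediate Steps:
Z(M, y) = -3*M*y (Z(M, y) = -3*y*M = -3*M*y)
(Z(-160, -180) + (10512 - 1*(-8173))) - 28350 = (-3*(-160)*(-180) + (10512 - 1*(-8173))) - 28350 = (-86400 + (10512 + 8173)) - 28350 = (-86400 + 18685) - 28350 = -67715 - 28350 = -96065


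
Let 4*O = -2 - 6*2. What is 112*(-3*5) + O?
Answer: -3367/2 ≈ -1683.5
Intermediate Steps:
O = -7/2 (O = (-2 - 6*2)/4 = (-2 - 12)/4 = (¼)*(-14) = -7/2 ≈ -3.5000)
112*(-3*5) + O = 112*(-3*5) - 7/2 = 112*(-15) - 7/2 = -1680 - 7/2 = -3367/2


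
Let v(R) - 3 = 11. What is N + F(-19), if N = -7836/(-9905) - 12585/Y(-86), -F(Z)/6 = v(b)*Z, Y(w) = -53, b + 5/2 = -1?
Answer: 962913873/524965 ≈ 1834.2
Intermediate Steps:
b = -7/2 (b = -5/2 - 1 = -7/2 ≈ -3.5000)
v(R) = 14 (v(R) = 3 + 11 = 14)
F(Z) = -84*Z
N = 125069733/524965 (N = -7836/(-9905) - 12585/(-53) = -7836*(-1/9905) - 12585*(-1/53) = 7836/9905 + 12585/53 = 125069733/524965 ≈ 238.24)
N + F(-19) = 125069733/524965 - 84*(-19) = 125069733/524965 + 1596 = 962913873/524965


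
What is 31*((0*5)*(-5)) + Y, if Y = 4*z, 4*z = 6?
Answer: 6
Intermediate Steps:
z = 3/2 (z = (1/4)*6 = 3/2 ≈ 1.5000)
Y = 6 (Y = 4*(3/2) = 6)
31*((0*5)*(-5)) + Y = 31*((0*5)*(-5)) + 6 = 31*(0*(-5)) + 6 = 31*0 + 6 = 0 + 6 = 6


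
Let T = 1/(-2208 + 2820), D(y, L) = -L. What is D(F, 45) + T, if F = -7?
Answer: -27539/612 ≈ -44.998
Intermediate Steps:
T = 1/612 ≈ 0.0016340
D(F, 45) + T = -1*45 + 1/612 = -45 + 1/612 = -27539/612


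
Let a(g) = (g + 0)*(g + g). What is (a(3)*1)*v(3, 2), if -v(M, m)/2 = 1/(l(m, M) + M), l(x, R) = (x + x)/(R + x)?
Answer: -180/19 ≈ -9.4737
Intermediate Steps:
l(x, R) = 2*x/(R + x) (l(x, R) = (2*x)/(R + x) = 2*x/(R + x))
v(M, m) = -2/(M + 2*m/(M + m)) (v(M, m) = -2/(2*m/(M + m) + M) = -2/(M + 2*m/(M + m)))
a(g) = 2*g² (a(g) = g*(2*g) = 2*g²)
(a(3)*1)*v(3, 2) = ((2*3²)*1)*(2*(-1*3 - 1*2)/(2*2 + 3*(3 + 2))) = ((2*9)*1)*(2*(-3 - 2)/(4 + 3*5)) = (18*1)*(2*(-5)/(4 + 15)) = 18*(2*(-5)/19) = 18*(2*(1/19)*(-5)) = 18*(-10/19) = -180/19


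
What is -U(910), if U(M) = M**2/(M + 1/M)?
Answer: -753571000/828101 ≈ -910.00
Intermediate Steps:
U(M) = M**2/(M + 1/M)
-U(910) = -910**3/(1 + 910**2) = -753571000/(1 + 828100) = -753571000/828101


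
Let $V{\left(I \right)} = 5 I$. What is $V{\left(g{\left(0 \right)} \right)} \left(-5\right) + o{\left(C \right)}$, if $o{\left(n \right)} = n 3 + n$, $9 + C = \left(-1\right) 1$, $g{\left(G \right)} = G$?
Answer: $-40$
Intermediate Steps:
$C = -10$ ($C = -9 - 1 = -10$)
$o{\left(n \right)} = 4 n$ ($o{\left(n \right)} = 3 n + n = 4 n$)
$V{\left(g{\left(0 \right)} \right)} \left(-5\right) + o{\left(C \right)} = 5 \cdot 0 \left(-5\right) + 4 \left(-10\right) = 0 \left(-5\right) - 40 = 0 - 40 = -40$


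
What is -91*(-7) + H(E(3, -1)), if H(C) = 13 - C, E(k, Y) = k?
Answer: 647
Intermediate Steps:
-91*(-7) + H(E(3, -1)) = -91*(-7) + (13 - 1*3) = 637 + (13 - 3) = 637 + 10 = 647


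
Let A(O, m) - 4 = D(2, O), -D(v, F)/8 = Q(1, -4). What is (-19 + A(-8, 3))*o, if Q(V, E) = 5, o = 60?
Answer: -3300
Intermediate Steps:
D(v, F) = -40 (D(v, F) = -8*5 = -40)
A(O, m) = -36 (A(O, m) = 4 - 40 = -36)
(-19 + A(-8, 3))*o = (-19 - 36)*60 = -55*60 = -3300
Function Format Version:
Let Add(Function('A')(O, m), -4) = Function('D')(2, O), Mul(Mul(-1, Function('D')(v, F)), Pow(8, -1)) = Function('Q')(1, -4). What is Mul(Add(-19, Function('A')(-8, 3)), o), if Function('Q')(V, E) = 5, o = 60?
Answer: -3300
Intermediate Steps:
Function('D')(v, F) = -40 (Function('D')(v, F) = Mul(-8, 5) = -40)
Function('A')(O, m) = -36 (Function('A')(O, m) = Add(4, -40) = -36)
Mul(Add(-19, Function('A')(-8, 3)), o) = Mul(Add(-19, -36), 60) = Mul(-55, 60) = -3300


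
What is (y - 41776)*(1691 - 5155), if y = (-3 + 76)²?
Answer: 126252408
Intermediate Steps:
y = 5329 (y = 73² = 5329)
(y - 41776)*(1691 - 5155) = (5329 - 41776)*(1691 - 5155) = -36447*(-3464) = 126252408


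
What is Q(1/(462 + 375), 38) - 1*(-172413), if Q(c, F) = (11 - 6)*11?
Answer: 172468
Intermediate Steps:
Q(c, F) = 55 (Q(c, F) = 5*11 = 55)
Q(1/(462 + 375), 38) - 1*(-172413) = 55 - 1*(-172413) = 55 + 172413 = 172468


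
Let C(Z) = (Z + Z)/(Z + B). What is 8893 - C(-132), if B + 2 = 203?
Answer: 204627/23 ≈ 8896.8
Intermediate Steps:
B = 201 (B = -2 + 203 = 201)
C(Z) = 2*Z/(201 + Z) (C(Z) = (Z + Z)/(Z + 201) = (2*Z)/(201 + Z) = 2*Z/(201 + Z))
8893 - C(-132) = 8893 - 2*(-132)/(201 - 132) = 8893 - 2*(-132)/69 = 8893 - 1*(-88/23) = 8893 + 88/23 = 204627/23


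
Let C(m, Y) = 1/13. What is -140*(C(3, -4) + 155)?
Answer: -282240/13 ≈ -21711.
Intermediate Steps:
C(m, Y) = 1/13
-140*(C(3, -4) + 155) = -140*(1/13 + 155) = -140*2016/13 = -282240/13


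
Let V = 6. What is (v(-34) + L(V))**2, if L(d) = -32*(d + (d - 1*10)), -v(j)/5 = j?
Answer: 11236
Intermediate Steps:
v(j) = -5*j
L(d) = 320 - 64*d (L(d) = -32*(d + (d - 10)) = -32*(d + (-10 + d)) = -32*(-10 + 2*d) = 320 - 64*d)
(v(-34) + L(V))**2 = (-5*(-34) + (320 - 64*6))**2 = (170 + (320 - 384))**2 = (170 - 64)**2 = 106**2 = 11236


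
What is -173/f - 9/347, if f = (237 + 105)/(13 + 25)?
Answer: -60112/3123 ≈ -19.248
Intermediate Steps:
f = 9 (f = 342/38 = 342*(1/38) = 9)
-173/f - 9/347 = -173/9 - 9/347 = -60112/3123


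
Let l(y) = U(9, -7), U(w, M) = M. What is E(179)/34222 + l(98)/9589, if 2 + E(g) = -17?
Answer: -421745/328154758 ≈ -0.0012852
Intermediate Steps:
l(y) = -7
E(g) = -19 (E(g) = -2 - 17 = -19)
E(179)/34222 + l(98)/9589 = -19/34222 - 7/9589 = -421745/328154758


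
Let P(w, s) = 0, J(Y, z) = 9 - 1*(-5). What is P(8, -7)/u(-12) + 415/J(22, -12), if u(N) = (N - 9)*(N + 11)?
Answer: 415/14 ≈ 29.643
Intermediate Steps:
J(Y, z) = 14 (J(Y, z) = 9 + 5 = 14)
u(N) = (-9 + N)*(11 + N)
P(8, -7)/u(-12) + 415/J(22, -12) = 0/(-99 + (-12)² + 2*(-12)) + 415/14 = 0/(-99 + 144 - 24) + 415*(1/14) = 0/21 + 415/14 = 0*(1/21) + 415/14 = 0 + 415/14 = 415/14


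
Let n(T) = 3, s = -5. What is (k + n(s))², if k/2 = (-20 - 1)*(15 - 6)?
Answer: 140625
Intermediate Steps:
k = -378 (k = 2*((-20 - 1)*(15 - 6)) = 2*(-21*9) = 2*(-189) = -378)
(k + n(s))² = (-378 + 3)² = (-375)² = 140625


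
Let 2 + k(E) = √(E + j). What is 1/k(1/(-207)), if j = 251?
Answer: 207/25564 + 3*√298747/25564 ≈ 0.072240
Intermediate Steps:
k(E) = -2 + √(251 + E) (k(E) = -2 + √(E + 251) = -2 + √(251 + E))
1/k(1/(-207)) = 1/(-2 + √(251 + 1/(-207))) = 1/(-2 + √(251 - 1/207)) = 1/(-2 + √(51956/207)) = 1/(-2 + 2*√298747/69)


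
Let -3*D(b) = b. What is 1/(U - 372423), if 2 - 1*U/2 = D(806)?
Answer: -3/1115645 ≈ -2.6890e-6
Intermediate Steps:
D(b) = -b/3
U = 1624/3 (U = 4 - (-2)*806/3 = 4 - 2*(-806/3) = 4 + 1612/3 = 1624/3 ≈ 541.33)
1/(U - 372423) = 1/(1624/3 - 372423) = 1/(-1115645/3) = -3/1115645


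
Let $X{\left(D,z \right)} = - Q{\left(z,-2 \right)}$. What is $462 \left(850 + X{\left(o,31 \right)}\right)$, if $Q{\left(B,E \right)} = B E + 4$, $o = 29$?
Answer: $419496$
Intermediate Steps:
$Q{\left(B,E \right)} = 4 + B E$
$X{\left(D,z \right)} = -4 + 2 z$ ($X{\left(D,z \right)} = - (4 + z \left(-2\right)) = - (4 - 2 z) = -4 + 2 z$)
$462 \left(850 + X{\left(o,31 \right)}\right) = 462 \left(850 + \left(-4 + 2 \cdot 31\right)\right) = 462 \left(850 + \left(-4 + 62\right)\right) = 462 \left(850 + 58\right) = 462 \cdot 908 = 419496$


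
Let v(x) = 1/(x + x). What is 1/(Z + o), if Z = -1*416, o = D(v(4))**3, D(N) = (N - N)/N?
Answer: -1/416 ≈ -0.0024038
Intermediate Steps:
v(x) = 1/(2*x)
D(N) = 0 (D(N) = 0/N = 0)
o = 0 (o = 0**3 = 0)
Z = -416
1/(Z + o) = 1/(-416 + 0) = 1/(-416) = -1/416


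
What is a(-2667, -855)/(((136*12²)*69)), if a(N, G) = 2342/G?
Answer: -1171/577679040 ≈ -2.0271e-6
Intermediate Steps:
a(-2667, -855)/(((136*12²)*69)) = (2342/(-855))/(((136*12²)*69)) = (2342*(-1/855))/(((136*144)*69)) = -2342/(855*(19584*69)) = -2342/855/1351296 = -2342/855*1/1351296 = -1171/577679040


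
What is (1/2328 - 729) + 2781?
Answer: 4777057/2328 ≈ 2052.0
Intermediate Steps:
(1/2328 - 729) + 2781 = -1697111/2328 + 2781 = 4777057/2328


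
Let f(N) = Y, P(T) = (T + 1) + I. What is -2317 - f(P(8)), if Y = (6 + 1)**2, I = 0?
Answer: -2366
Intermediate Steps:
P(T) = 1 + T (P(T) = (T + 1) + 0 = (1 + T) + 0 = 1 + T)
Y = 49 (Y = 7**2 = 49)
f(N) = 49
-2317 - f(P(8)) = -2317 - 1*49 = -2317 - 49 = -2366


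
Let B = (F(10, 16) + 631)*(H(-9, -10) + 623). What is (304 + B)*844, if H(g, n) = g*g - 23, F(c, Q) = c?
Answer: 368680300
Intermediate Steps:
H(g, n) = -23 + g² (H(g, n) = g² - 23 = -23 + g²)
B = 436521 (B = (10 + 631)*((-23 + (-9)²) + 623) = 641*((-23 + 81) + 623) = 641*(58 + 623) = 641*681 = 436521)
(304 + B)*844 = (304 + 436521)*844 = 436825*844 = 368680300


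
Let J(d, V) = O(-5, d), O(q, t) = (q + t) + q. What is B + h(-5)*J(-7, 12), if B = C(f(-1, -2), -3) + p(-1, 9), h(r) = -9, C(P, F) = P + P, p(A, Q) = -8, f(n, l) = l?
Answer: 141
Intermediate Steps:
O(q, t) = t + 2*q
C(P, F) = 2*P
J(d, V) = -10 + d (J(d, V) = d + 2*(-5) = d - 10 = -10 + d)
B = -12 (B = 2*(-2) - 8 = -4 - 8 = -12)
B + h(-5)*J(-7, 12) = -12 - 9*(-10 - 7) = -12 - 9*(-17) = -12 + 153 = 141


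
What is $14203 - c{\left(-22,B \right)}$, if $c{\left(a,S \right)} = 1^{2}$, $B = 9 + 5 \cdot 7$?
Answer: $14202$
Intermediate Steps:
$B = 44$ ($B = 9 + 35 = 44$)
$c{\left(a,S \right)} = 1$
$14203 - c{\left(-22,B \right)} = 14203 - 1 = 14202$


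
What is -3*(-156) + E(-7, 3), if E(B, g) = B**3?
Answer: 125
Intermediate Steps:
-3*(-156) + E(-7, 3) = -3*(-156) + (-7)**3 = 468 - 343 = 125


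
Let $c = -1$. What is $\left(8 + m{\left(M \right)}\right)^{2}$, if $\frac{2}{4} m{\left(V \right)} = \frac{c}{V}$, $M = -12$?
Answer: $\frac{2401}{36} \approx 66.694$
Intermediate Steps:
$m{\left(V \right)} = - \frac{2}{V}$ ($m{\left(V \right)} = 2 \left(- \frac{1}{V}\right) = - \frac{2}{V}$)
$\left(8 + m{\left(M \right)}\right)^{2} = \left(8 - \frac{2}{-12}\right)^{2} = \left(8 - - \frac{1}{6}\right)^{2} = \left(8 + \frac{1}{6}\right)^{2} = \left(\frac{49}{6}\right)^{2} = \frac{2401}{36}$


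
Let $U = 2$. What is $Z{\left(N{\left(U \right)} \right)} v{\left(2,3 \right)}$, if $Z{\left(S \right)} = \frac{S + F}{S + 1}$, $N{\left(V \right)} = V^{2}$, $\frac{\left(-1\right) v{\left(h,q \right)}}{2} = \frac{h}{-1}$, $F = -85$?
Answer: $- \frac{324}{5} \approx -64.8$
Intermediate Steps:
$v{\left(h,q \right)} = 2 h$ ($v{\left(h,q \right)} = - 2 \frac{h}{-1} = - 2 h \left(-1\right) = - 2 \left(- h\right) = 2 h$)
$Z{\left(S \right)} = \frac{-85 + S}{1 + S}$ ($Z{\left(S \right)} = \frac{S - 85}{S + 1} = \frac{-85 + S}{1 + S}$)
$Z{\left(N{\left(U \right)} \right)} v{\left(2,3 \right)} = \frac{-85 + 2^{2}}{1 + 2^{2}} \cdot 2 \cdot 2 = \frac{-85 + 4}{1 + 4} \cdot 4 = \frac{1}{5} \left(-81\right) 4 = \left(- \frac{81}{5}\right) 4 = - \frac{324}{5}$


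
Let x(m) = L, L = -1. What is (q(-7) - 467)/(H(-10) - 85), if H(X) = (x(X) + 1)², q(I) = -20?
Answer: 487/85 ≈ 5.7294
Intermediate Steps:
x(m) = -1
H(X) = 0 (H(X) = (-1 + 1)² = 0² = 0)
(q(-7) - 467)/(H(-10) - 85) = (-20 - 467)/(0 - 85) = -487/(-85) = -487*(-1/85) = 487/85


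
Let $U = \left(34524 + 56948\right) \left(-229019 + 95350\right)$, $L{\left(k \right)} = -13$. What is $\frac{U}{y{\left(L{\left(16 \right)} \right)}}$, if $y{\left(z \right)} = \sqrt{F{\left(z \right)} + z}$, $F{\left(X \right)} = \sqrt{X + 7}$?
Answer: $- \frac{12226970768}{\sqrt{-13 + i \sqrt{6}}} \approx -3.1259 \cdot 10^{8} + 3.3471 \cdot 10^{9} i$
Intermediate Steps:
$F{\left(X \right)} = \sqrt{7 + X}$
$y{\left(z \right)} = \sqrt{z + \sqrt{7 + z}}$ ($y{\left(z \right)} = \sqrt{\sqrt{7 + z} + z} = \sqrt{z + \sqrt{7 + z}}$)
$U = -12226970768$ ($U = 91472 \left(-133669\right) = -12226970768$)
$\frac{U}{y{\left(L{\left(16 \right)} \right)}} = - \frac{12226970768}{\sqrt{-13 + \sqrt{7 - 13}}} = - \frac{12226970768}{\sqrt{-13 + \sqrt{-6}}} = - \frac{12226970768}{\sqrt{-13 + i \sqrt{6}}}$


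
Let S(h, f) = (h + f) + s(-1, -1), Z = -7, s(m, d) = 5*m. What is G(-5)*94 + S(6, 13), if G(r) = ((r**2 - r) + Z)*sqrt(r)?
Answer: 14 + 2162*I*sqrt(5) ≈ 14.0 + 4834.4*I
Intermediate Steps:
S(h, f) = -5 + f + h (S(h, f) = (h + f) + 5*(-1) = (f + h) - 5 = -5 + f + h)
G(r) = sqrt(r)*(-7 + r**2 - r) (G(r) = ((r**2 - r) - 7)*sqrt(r) = (-7 + r**2 - r)*sqrt(r) = sqrt(r)*(-7 + r**2 - r))
G(-5)*94 + S(6, 13) = (sqrt(-5)*(-7 + (-5)**2 - 1*(-5)))*94 + (-5 + 13 + 6) = ((I*sqrt(5))*(-7 + 25 + 5))*94 + 14 = ((I*sqrt(5))*23)*94 + 14 = (23*I*sqrt(5))*94 + 14 = 2162*I*sqrt(5) + 14 = 14 + 2162*I*sqrt(5)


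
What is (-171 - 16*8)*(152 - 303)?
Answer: 45149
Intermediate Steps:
(-171 - 16*8)*(152 - 303) = (-171 - 128)*(-151) = -299*(-151) = 45149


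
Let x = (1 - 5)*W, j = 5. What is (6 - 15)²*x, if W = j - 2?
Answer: -972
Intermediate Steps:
W = 3 (W = 5 - 2 = 3)
x = -12 (x = (1 - 5)*3 = -4*3 = -12)
(6 - 15)²*x = (6 - 15)²*(-12) = (-9)²*(-12) = 81*(-12) = -972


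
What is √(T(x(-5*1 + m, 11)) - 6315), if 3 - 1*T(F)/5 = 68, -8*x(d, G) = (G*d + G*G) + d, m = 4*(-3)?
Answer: 4*I*√415 ≈ 81.486*I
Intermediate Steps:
m = -12
x(d, G) = -d/8 - G²/8 - G*d/8 (x(d, G) = -((G*d + G*G) + d)/8 = -((G*d + G²) + d)/8 = -((G² + G*d) + d)/8 = -(d + G² + G*d)/8 = -d/8 - G²/8 - G*d/8)
T(F) = -325 (T(F) = 15 - 5*68 = 15 - 340 = -325)
√(T(x(-5*1 + m, 11)) - 6315) = √(-325 - 6315) = √(-6640) = 4*I*√415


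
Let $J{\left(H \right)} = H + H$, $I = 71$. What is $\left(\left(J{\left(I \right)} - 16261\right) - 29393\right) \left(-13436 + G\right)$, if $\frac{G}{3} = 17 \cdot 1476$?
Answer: $-2814462080$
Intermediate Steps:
$J{\left(H \right)} = 2 H$
$G = 75276$ ($G = 3 \cdot 17 \cdot 1476 = 3 \cdot 25092 = 75276$)
$\left(\left(J{\left(I \right)} - 16261\right) - 29393\right) \left(-13436 + G\right) = \left(\left(2 \cdot 71 - 16261\right) - 29393\right) \left(-13436 + 75276\right) = \left(\left(142 - 16261\right) - 29393\right) 61840 = \left(-16119 - 29393\right) 61840 = \left(-45512\right) 61840 = -2814462080$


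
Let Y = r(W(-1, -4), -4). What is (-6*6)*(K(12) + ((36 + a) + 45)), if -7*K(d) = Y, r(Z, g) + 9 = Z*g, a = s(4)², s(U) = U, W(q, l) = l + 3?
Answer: -24624/7 ≈ -3517.7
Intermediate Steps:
W(q, l) = 3 + l
a = 16 (a = 4² = 16)
r(Z, g) = -9 + Z*g
Y = -5 (Y = -9 + (3 - 4)*(-4) = -9 - 1*(-4) = -9 + 4 = -5)
K(d) = 5/7 (K(d) = -⅐*(-5) = 5/7)
(-6*6)*(K(12) + ((36 + a) + 45)) = (-6*6)*(5/7 + ((36 + 16) + 45)) = -36*(5/7 + (52 + 45)) = -36*(5/7 + 97) = -36*684/7 = -24624/7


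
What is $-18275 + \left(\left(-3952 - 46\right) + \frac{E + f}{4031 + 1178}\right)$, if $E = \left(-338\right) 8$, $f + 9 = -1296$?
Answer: $- \frac{116024066}{5209} \approx -22274.0$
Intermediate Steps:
$f = -1305$ ($f = -9 - 1296 = -1305$)
$E = -2704$
$-18275 + \left(\left(-3952 - 46\right) + \frac{E + f}{4031 + 1178}\right) = -18275 + \left(\left(-3952 - 46\right) + \frac{-2704 - 1305}{4031 + 1178}\right) = -18275 - \left(3998 + \frac{4009}{5209}\right) = -18275 - \frac{20829591}{5209} = - \frac{116024066}{5209}$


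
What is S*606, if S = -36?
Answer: -21816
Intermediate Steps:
S*606 = -36*606 = -21816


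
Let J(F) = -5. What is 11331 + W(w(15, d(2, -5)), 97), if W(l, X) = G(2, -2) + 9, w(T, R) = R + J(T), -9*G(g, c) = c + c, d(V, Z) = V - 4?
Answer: 102064/9 ≈ 11340.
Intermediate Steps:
d(V, Z) = -4 + V
G(g, c) = -2*c/9 (G(g, c) = -(c + c)/9 = -2*c/9)
w(T, R) = -5 + R (w(T, R) = R - 5 = -5 + R)
W(l, X) = 85/9 (W(l, X) = -2/9*(-2) + 9 = 4/9 + 9 = 85/9)
11331 + W(w(15, d(2, -5)), 97) = 11331 + 85/9 = 102064/9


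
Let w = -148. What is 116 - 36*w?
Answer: 5444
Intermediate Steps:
116 - 36*w = 116 - 36*(-148) = 116 + 5328 = 5444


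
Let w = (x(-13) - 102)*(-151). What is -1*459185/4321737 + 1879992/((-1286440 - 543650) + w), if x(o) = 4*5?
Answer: -2239873808521/1963913979699 ≈ -1.1405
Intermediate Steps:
x(o) = 20
w = 12382 (w = (20 - 102)*(-151) = -82*(-151) = 12382)
-1*459185/4321737 + 1879992/((-1286440 - 543650) + w) = -1*459185/4321737 + 1879992/((-1286440 - 543650) + 12382) = -459185*1/4321737 + 1879992/(-1830090 + 12382) = -459185/4321737 + 1879992/(-1817708) = -459185/4321737 + 1879992*(-1/1817708) = -459185/4321737 - 469998/454427 = -2239873808521/1963913979699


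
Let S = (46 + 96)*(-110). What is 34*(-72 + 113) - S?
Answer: 17014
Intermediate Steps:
S = -15620 (S = 142*(-110) = -15620)
34*(-72 + 113) - S = 34*(-72 + 113) - 1*(-15620) = 34*41 + 15620 = 1394 + 15620 = 17014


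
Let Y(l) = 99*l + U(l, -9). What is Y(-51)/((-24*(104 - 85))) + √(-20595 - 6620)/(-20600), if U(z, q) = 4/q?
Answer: 45445/4104 - I*√27215/20600 ≈ 11.073 - 0.0080082*I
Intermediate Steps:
Y(l) = -4/9 + 99*l (Y(l) = 99*l + 4/(-9) = 99*l + 4*(-⅑) = 99*l - 4/9 = -4/9 + 99*l)
Y(-51)/((-24*(104 - 85))) + √(-20595 - 6620)/(-20600) = (-4/9 + 99*(-51))/((-24*(104 - 85))) + √(-20595 - 6620)/(-20600) = (-4/9 - 5049)/((-24*19)) + √(-27215)*(-1/20600) = -45445/9/(-456) + (I*√27215)*(-1/20600) = -45445/9*(-1/456) - I*√27215/20600 = 45445/4104 - I*√27215/20600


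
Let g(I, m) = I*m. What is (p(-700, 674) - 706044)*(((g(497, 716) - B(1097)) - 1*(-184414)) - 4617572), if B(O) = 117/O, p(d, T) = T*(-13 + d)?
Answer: 5307457011322194/1097 ≈ 4.8382e+12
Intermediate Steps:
(p(-700, 674) - 706044)*(((g(497, 716) - B(1097)) - 1*(-184414)) - 4617572) = (674*(-13 - 700) - 706044)*(((497*716 - 117/1097) - 1*(-184414)) - 4617572) = (674*(-713) - 706044)*(((355852 - 117/1097) + 184414) - 4617572) = (-480562 - 706044)*(((355852 - 1*117/1097) + 184414) - 4617572) = -1186606*(((355852 - 117/1097) + 184414) - 4617572) = -1186606*((390369527/1097 + 184414) - 4617572) = -1186606*(592671685/1097 - 4617572) = -1186606*(-4472804799/1097) = 5307457011322194/1097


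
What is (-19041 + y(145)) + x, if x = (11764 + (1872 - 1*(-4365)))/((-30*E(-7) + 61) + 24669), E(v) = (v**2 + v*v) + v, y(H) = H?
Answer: -415693999/22000 ≈ -18895.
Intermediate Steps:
E(v) = v + 2*v**2 (E(v) = (v**2 + v**2) + v = 2*v**2 + v = v + 2*v**2)
x = 18001/22000 (x = (11764 + (1872 - 1*(-4365)))/((-(-210)*(1 + 2*(-7)) + 61) + 24669) = (11764 + (1872 + 4365))/((-(-210)*(1 - 14) + 61) + 24669) = (11764 + 6237)/((-(-210)*(-13) + 61) + 24669) = 18001/((-30*91 + 61) + 24669) = 18001/((-2730 + 61) + 24669) = 18001/(-2669 + 24669) = 18001/22000 ≈ 0.81823)
(-19041 + y(145)) + x = (-19041 + 145) + 18001/22000 = -18896 + 18001/22000 = -415693999/22000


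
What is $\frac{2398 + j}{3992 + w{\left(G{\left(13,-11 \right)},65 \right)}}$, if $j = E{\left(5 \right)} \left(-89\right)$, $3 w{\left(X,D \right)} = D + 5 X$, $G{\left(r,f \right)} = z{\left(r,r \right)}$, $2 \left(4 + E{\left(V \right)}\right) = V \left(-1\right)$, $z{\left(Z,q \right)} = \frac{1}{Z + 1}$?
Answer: $\frac{41671}{56193} \approx 0.74157$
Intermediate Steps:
$z{\left(Z,q \right)} = \frac{1}{1 + Z}$
$E{\left(V \right)} = -4 - \frac{V}{2}$ ($E{\left(V \right)} = -4 + \frac{V \left(-1\right)}{2} = -4 + \frac{\left(-1\right) V}{2} = -4 - \frac{V}{2}$)
$G{\left(r,f \right)} = \frac{1}{1 + r}$
$w{\left(X,D \right)} = \frac{D}{3} + \frac{5 X}{3}$ ($w{\left(X,D \right)} = \frac{D + 5 X}{3} = \frac{D}{3} + \frac{5 X}{3}$)
$j = \frac{1157}{2}$ ($j = \left(-4 - \frac{5}{2}\right) \left(-89\right) = \left(- \frac{13}{2}\right) \left(-89\right) = \frac{1157}{2} \approx 578.5$)
$\frac{2398 + j}{3992 + w{\left(G{\left(13,-11 \right)},65 \right)}} = \frac{2398 + \frac{1157}{2}}{3992 + \left(\frac{1}{3} \cdot 65 + \frac{5}{3 \left(1 + 13\right)}\right)} = \frac{5953}{2 \left(3992 + \left(\frac{65}{3} + \frac{5}{3 \cdot 14}\right)\right)} = \frac{5953}{2 \left(3992 + \left(\frac{65}{3} + \frac{5}{3} \cdot \frac{1}{14}\right)\right)} = \frac{5953}{2 \left(3992 + \left(\frac{65}{3} + \frac{5}{42}\right)\right)} = \frac{5953}{2 \left(3992 + \frac{305}{14}\right)} = \frac{5953}{2 \cdot \frac{56193}{14}} = \frac{5953}{2} \cdot \frac{14}{56193} = \frac{41671}{56193}$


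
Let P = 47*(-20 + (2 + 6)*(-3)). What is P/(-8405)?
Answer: 2068/8405 ≈ 0.24604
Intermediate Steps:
P = -2068 (P = 47*(-20 + 8*(-3)) = 47*(-20 - 24) = 47*(-44) = -2068)
P/(-8405) = -2068/(-8405) = -2068*(-1/8405) = 2068/8405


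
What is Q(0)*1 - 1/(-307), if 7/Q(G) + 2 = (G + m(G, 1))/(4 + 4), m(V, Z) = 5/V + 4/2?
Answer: 1/307 ≈ 0.0032573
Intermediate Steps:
m(V, Z) = 2 + 5/V (m(V, Z) = 5/V + 4*(½) = 5/V + 2 = 2 + 5/V)
Q(G) = 7/(-7/4 + G/8 + 5/(8*G)) (Q(G) = 7/(-2 + (G + (2 + 5/G))/(4 + 4)) = 7/(-2 + (2 + G + 5/G)/8) = 7/(-2 + (2 + G + 5/G)*(⅛)) = 7/(-2 + (¼ + G/8 + 5/(8*G))) = 7/(-7/4 + G/8 + 5/(8*G)))
Q(0)*1 - 1/(-307) = (56*0/(5 + 0² - 14*0))*1 - 1/(-307) = (56*0/(5 + 0 + 0))*1 - 1*(-1/307) = (56*0/5)*1 + 1/307 = (56*0*(⅕))*1 + 1/307 = 0*1 + 1/307 = 0 + 1/307 = 1/307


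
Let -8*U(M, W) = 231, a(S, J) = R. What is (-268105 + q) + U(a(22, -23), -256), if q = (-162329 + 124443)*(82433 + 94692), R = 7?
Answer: -53686607071/8 ≈ -6.7108e+9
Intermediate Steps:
a(S, J) = 7
U(M, W) = -231/8 (U(M, W) = -⅛*231 = -231/8)
q = -6710557750 (q = -37886*177125 = -6710557750)
(-268105 + q) + U(a(22, -23), -256) = (-268105 - 6710557750) - 231/8 = -6710825855 - 231/8 = -53686607071/8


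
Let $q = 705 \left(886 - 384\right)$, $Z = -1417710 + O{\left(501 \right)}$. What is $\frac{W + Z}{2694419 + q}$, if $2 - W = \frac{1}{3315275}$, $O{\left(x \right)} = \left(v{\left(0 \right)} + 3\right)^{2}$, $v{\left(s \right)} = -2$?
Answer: $- \frac{4700088574426}{10106048925475} \approx -0.46508$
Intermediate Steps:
$O{\left(x \right)} = 1$ ($O{\left(x \right)} = \left(-2 + 3\right)^{2} = 1^{2} = 1$)
$W = \frac{6630549}{3315275}$ ($W = 2 - \frac{1}{3315275} = \frac{6630549}{3315275} \approx 2.0$)
$Z = -1417709$ ($Z = -1417710 + 1 = -1417709$)
$q = 353910$ ($q = 705 \cdot 502 = 353910$)
$\frac{W + Z}{2694419 + q} = \frac{\frac{6630549}{3315275} - 1417709}{2694419 + 353910} = - \frac{4700088574426}{3315275 \cdot 3048329} = \left(- \frac{4700088574426}{3315275}\right) \frac{1}{3048329} = - \frac{4700088574426}{10106048925475}$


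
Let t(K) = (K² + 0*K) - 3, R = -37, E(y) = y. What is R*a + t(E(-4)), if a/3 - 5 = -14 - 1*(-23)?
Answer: -1541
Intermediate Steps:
a = 42 (a = 15 + 3*(-14 - 1*(-23)) = 15 + 3*(-14 + 23) = 15 + 3*9 = 15 + 27 = 42)
t(K) = -3 + K² (t(K) = (K² + 0) - 3 = K² - 3 = -3 + K²)
R*a + t(E(-4)) = -37*42 + (-3 + (-4)²) = -1554 + (-3 + 16) = -1554 + 13 = -1541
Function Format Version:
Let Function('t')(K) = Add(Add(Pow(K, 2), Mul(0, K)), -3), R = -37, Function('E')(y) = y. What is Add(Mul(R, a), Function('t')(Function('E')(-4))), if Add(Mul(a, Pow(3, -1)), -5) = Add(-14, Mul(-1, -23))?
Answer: -1541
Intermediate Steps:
a = 42 (a = Add(15, Mul(3, Add(-14, Mul(-1, -23)))) = Add(15, Mul(3, Add(-14, 23))) = Add(15, Mul(3, 9)) = Add(15, 27) = 42)
Function('t')(K) = Add(-3, Pow(K, 2)) (Function('t')(K) = Add(Add(Pow(K, 2), 0), -3) = Add(Pow(K, 2), -3) = Add(-3, Pow(K, 2)))
Add(Mul(R, a), Function('t')(Function('E')(-4))) = Add(Mul(-37, 42), Add(-3, Pow(-4, 2))) = Add(-1554, Add(-3, 16)) = Add(-1554, 13) = -1541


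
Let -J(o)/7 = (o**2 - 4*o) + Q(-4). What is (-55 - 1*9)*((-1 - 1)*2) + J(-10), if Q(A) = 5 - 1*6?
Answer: -717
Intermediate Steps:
Q(A) = -1 (Q(A) = 5 - 6 = -1)
J(o) = 7 - 7*o**2 + 28*o (J(o) = -7*((o**2 - 4*o) - 1) = -7*(-1 + o**2 - 4*o) = 7 - 7*o**2 + 28*o)
(-55 - 1*9)*((-1 - 1)*2) + J(-10) = (-55 - 1*9)*((-1 - 1)*2) + (7 - 7*(-10)**2 + 28*(-10)) = (-55 - 9)*(-2*2) + (7 - 7*100 - 280) = -64*(-4) + (7 - 700 - 280) = 256 - 973 = -717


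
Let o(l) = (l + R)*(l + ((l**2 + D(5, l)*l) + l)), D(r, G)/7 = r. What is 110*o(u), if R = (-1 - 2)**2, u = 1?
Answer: 41800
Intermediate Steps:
D(r, G) = 7*r
R = 9 (R = (-3)**2 = 9)
o(l) = (9 + l)*(l**2 + 37*l) (o(l) = (l + 9)*(l + ((l**2 + (7*5)*l) + l)) = (9 + l)*(l + ((l**2 + 35*l) + l)) = (9 + l)*(l + (l**2 + 36*l)) = (9 + l)*(l**2 + 37*l))
110*o(u) = 110*(1*(333 + 1**2 + 46*1)) = 110*(1*(333 + 1 + 46)) = 110*(1*380) = 110*380 = 41800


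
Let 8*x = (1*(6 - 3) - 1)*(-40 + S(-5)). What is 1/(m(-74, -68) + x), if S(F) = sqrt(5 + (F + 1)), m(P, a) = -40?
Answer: -4/199 ≈ -0.020101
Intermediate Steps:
S(F) = sqrt(6 + F) (S(F) = sqrt(5 + (1 + F)) = sqrt(6 + F))
x = -39/4 (x = ((1*(6 - 3) - 1)*(-40 + sqrt(6 - 5)))/8 = ((1*3 - 1)*(-40 + sqrt(1)))/8 = ((3 - 1)*(-40 + 1))/8 = (2*(-39))/8 = (1/8)*(-78) = -39/4 ≈ -9.7500)
1/(m(-74, -68) + x) = 1/(-40 - 39/4) = 1/(-199/4) = -4/199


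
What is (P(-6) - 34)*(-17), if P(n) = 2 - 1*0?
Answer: 544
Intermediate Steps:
P(n) = 2 (P(n) = 2 + 0 = 2)
(P(-6) - 34)*(-17) = (2 - 34)*(-17) = -32*(-17) = 544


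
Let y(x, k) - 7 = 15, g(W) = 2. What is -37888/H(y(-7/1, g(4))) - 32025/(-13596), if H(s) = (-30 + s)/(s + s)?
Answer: 944406963/4532 ≈ 2.0839e+5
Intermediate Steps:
y(x, k) = 22 (y(x, k) = 7 + 15 = 22)
H(s) = (-30 + s)/(2*s) (H(s) = (-30 + s)/((2*s)) = (-30 + s)*(1/(2*s)) = (-30 + s)/(2*s))
-37888/H(y(-7/1, g(4))) - 32025/(-13596) = -37888*44/(-30 + 22) - 32025/(-13596) = -37888/((½)*(1/22)*(-8)) - 32025*(-1/13596) = -37888/(-2/11) + 10675/4532 = -37888*(-11/2) + 10675/4532 = 208384 + 10675/4532 = 944406963/4532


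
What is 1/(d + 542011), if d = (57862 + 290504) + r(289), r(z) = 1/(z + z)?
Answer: 578/514637907 ≈ 1.1231e-6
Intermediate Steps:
r(z) = 1/(2*z)
d = 201355549/578 (d = (57862 + 290504) + (½)/289 = 348366 + (½)*(1/289) = 348366 + 1/578 = 201355549/578 ≈ 3.4837e+5)
1/(d + 542011) = 1/(201355549/578 + 542011) = 1/(514637907/578) = 578/514637907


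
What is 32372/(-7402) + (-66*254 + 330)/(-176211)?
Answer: -310147668/72461879 ≈ -4.2802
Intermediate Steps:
32372/(-7402) + (-66*254 + 330)/(-176211) = 32372*(-1/7402) + (-16764 + 330)*(-1/176211) = -16186/3701 - 16434*(-1/176211) = -16186/3701 + 1826/19579 = -310147668/72461879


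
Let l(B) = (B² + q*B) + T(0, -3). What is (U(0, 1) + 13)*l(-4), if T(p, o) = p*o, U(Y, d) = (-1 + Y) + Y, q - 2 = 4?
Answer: -96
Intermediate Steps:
q = 6 (q = 2 + 4 = 6)
U(Y, d) = -1 + 2*Y
T(p, o) = o*p
l(B) = B² + 6*B (l(B) = (B² + 6*B) - 3*0 = (B² + 6*B) + 0 = B² + 6*B)
(U(0, 1) + 13)*l(-4) = ((-1 + 2*0) + 13)*(-4*(6 - 4)) = ((-1 + 0) + 13)*(-4*2) = (-1 + 13)*(-8) = 12*(-8) = -96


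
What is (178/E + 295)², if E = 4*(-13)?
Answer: 57471561/676 ≈ 85017.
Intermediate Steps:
E = -52
(178/E + 295)² = (178/(-52) + 295)² = (178*(-1/52) + 295)² = (-89/26 + 295)² = (7581/26)² = 57471561/676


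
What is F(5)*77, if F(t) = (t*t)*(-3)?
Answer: -5775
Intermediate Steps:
F(t) = -3*t**2 (F(t) = t**2*(-3) = -3*t**2)
F(5)*77 = -3*5**2*77 = -3*25*77 = -75*77 = -5775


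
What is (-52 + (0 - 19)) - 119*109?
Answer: -13042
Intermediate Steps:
(-52 + (0 - 19)) - 119*109 = (-52 - 19) - 12971 = -71 - 12971 = -13042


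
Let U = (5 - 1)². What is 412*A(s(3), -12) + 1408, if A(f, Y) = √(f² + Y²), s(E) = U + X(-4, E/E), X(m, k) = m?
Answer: 1408 + 4944*√2 ≈ 8399.9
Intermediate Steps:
U = 16 (U = 4² = 16)
s(E) = 12 (s(E) = 16 - 4 = 12)
A(f, Y) = √(Y² + f²)
412*A(s(3), -12) + 1408 = 412*√((-12)² + 12²) + 1408 = 412*√(144 + 144) + 1408 = 412*√288 + 1408 = 412*(12*√2) + 1408 = 4944*√2 + 1408 = 1408 + 4944*√2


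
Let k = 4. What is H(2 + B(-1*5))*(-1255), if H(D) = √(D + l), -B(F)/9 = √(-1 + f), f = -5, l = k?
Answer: -1255*√(6 - 9*I*√6) ≈ -4766.3 + 3642.5*I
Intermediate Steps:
l = 4
B(F) = -9*I*√6 (B(F) = -9*√(-1 - 5) = -9*I*√6)
H(D) = √(4 + D) (H(D) = √(D + 4) = √(4 + D))
H(2 + B(-1*5))*(-1255) = √(4 + (2 - 9*I*√6))*(-1255) = √(6 - 9*I*√6)*(-1255) = -1255*√(6 - 9*I*√6)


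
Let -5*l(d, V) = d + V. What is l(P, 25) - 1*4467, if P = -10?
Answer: -4470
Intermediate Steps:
l(d, V) = -V/5 - d/5 (l(d, V) = -(d + V)/5 = -(V + d)/5 = -V/5 - d/5)
l(P, 25) - 1*4467 = (-1/5*25 - 1/5*(-10)) - 1*4467 = (-5 + 2) - 4467 = -3 - 4467 = -4470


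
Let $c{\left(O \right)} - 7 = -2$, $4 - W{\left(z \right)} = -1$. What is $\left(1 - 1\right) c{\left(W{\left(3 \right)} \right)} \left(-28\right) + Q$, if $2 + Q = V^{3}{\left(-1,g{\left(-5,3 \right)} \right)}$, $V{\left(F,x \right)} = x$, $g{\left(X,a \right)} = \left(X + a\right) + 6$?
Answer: $62$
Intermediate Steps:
$W{\left(z \right)} = 5$ ($W{\left(z \right)} = 4 - -1 = 4 + 1 = 5$)
$c{\left(O \right)} = 5$ ($c{\left(O \right)} = 7 - 2 = 5$)
$g{\left(X,a \right)} = 6 + X + a$
$Q = 62$ ($Q = -2 + \left(6 - 5 + 3\right)^{3} = -2 + 4^{3} = -2 + 64 = 62$)
$\left(1 - 1\right) c{\left(W{\left(3 \right)} \right)} \left(-28\right) + Q = \left(1 - 1\right) 5 \left(-28\right) + 62 = 0 \cdot 5 \left(-28\right) + 62 = 0 \left(-28\right) + 62 = 0 + 62 = 62$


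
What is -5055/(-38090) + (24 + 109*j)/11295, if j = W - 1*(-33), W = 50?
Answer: 80522123/86045310 ≈ 0.93581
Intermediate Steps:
j = 83 (j = 50 - 1*(-33) = 50 + 33 = 83)
-5055/(-38090) + (24 + 109*j)/11295 = -5055/(-38090) + (24 + 109*83)/11295 = -5055*(-1/38090) + (24 + 9047)*(1/11295) = 1011/7618 + 9071*(1/11295) = 1011/7618 + 9071/11295 = 80522123/86045310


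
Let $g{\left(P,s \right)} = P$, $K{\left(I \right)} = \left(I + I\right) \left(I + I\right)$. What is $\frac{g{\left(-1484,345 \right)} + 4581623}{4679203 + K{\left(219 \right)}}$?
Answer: $\frac{4580139}{4871047} \approx 0.94028$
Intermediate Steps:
$K{\left(I \right)} = 4 I^{2}$ ($K{\left(I \right)} = 2 I 2 I = 4 I^{2}$)
$\frac{g{\left(-1484,345 \right)} + 4581623}{4679203 + K{\left(219 \right)}} = \frac{-1484 + 4581623}{4679203 + 4 \cdot 219^{2}} = \frac{4580139}{4679203 + 4 \cdot 47961} = \frac{4580139}{4679203 + 191844} = \frac{4580139}{4871047}$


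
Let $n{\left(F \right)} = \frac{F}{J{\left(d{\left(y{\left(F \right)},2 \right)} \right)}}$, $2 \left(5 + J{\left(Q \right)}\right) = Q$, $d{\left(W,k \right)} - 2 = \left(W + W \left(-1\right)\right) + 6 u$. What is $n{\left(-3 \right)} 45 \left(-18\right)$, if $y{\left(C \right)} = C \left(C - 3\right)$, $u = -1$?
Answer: $- \frac{2430}{7} \approx -347.14$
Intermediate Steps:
$y{\left(C \right)} = C \left(-3 + C\right)$
$d{\left(W,k \right)} = -4$ ($d{\left(W,k \right)} = 2 + \left(\left(W + W \left(-1\right)\right) + 6 \left(-1\right)\right) = 2 + \left(\left(W - W\right) - 6\right) = 2 + \left(0 - 6\right) = 2 - 6 = -4$)
$J{\left(Q \right)} = -5 + \frac{Q}{2}$
$n{\left(F \right)} = - \frac{F}{7}$ ($n{\left(F \right)} = \frac{F}{-5 + \frac{1}{2} \left(-4\right)} = \frac{F}{-5 - 2} = \frac{F}{-7} = F \left(- \frac{1}{7}\right) = - \frac{F}{7}$)
$n{\left(-3 \right)} 45 \left(-18\right) = \left(- \frac{1}{7}\right) \left(-3\right) 45 \left(-18\right) = \frac{3}{7} \cdot 45 \left(-18\right) = \frac{135}{7} \left(-18\right) = - \frac{2430}{7}$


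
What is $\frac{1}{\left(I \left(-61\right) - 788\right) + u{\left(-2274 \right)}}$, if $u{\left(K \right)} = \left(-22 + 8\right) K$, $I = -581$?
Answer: $\frac{1}{66489} \approx 1.504 \cdot 10^{-5}$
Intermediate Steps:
$u{\left(K \right)} = - 14 K$
$\frac{1}{\left(I \left(-61\right) - 788\right) + u{\left(-2274 \right)}} = \frac{1}{\left(\left(-581\right) \left(-61\right) - 788\right) - -31836} = \frac{1}{\left(35441 - 788\right) + 31836} = \frac{1}{34653 + 31836} = \frac{1}{66489}$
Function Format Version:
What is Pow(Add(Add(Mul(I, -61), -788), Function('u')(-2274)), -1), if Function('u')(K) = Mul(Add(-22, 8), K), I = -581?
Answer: Rational(1, 66489) ≈ 1.5040e-5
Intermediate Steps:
Function('u')(K) = Mul(-14, K)
Pow(Add(Add(Mul(I, -61), -788), Function('u')(-2274)), -1) = Pow(Add(Add(Mul(-581, -61), -788), Mul(-14, -2274)), -1) = Pow(Add(Add(35441, -788), 31836), -1) = Pow(Add(34653, 31836), -1) = Pow(66489, -1) = Rational(1, 66489)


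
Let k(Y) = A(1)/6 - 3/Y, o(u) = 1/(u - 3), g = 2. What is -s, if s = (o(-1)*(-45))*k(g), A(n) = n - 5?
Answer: 195/8 ≈ 24.375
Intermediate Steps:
A(n) = -5 + n
o(u) = 1/(-3 + u)
k(Y) = -⅔ - 3/Y (k(Y) = (-5 + 1)/6 - 3/Y = -4*⅙ - 3/Y = -⅔ - 3/Y)
s = -195/8 (s = (-45/(-3 - 1))*(-⅔ - 3/2) = (-45/(-4))*(-⅔ - 3*½) = (-¼*(-45))*(-⅔ - 3/2) = (45/4)*(-13/6) = -195/8 ≈ -24.375)
-s = -1*(-195/8) = 195/8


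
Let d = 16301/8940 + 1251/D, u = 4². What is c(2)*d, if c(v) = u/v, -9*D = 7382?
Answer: 19678522/8249385 ≈ 2.3855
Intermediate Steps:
D = -7382/9 (D = -⅑*7382 = -7382/9 ≈ -820.22)
u = 16
d = 9839261/32997540 (d = 16301/8940 + 1251/(-7382/9) = 16301*(1/8940) + 1251*(-9/7382) = 16301/8940 - 11259/7382 = 9839261/32997540 ≈ 0.29818)
c(v) = 16/v
c(2)*d = (16/2)*(9839261/32997540) = (16*(½))*(9839261/32997540) = 8*(9839261/32997540) = 19678522/8249385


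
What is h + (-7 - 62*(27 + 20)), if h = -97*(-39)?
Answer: 862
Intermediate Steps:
h = 3783
h + (-7 - 62*(27 + 20)) = 3783 + (-7 - 62*(27 + 20)) = 3783 + (-7 - 62*47) = 3783 + (-7 - 2914) = 3783 - 2921 = 862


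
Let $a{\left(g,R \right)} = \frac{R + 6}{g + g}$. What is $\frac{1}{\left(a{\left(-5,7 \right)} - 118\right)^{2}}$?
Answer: $\frac{100}{1423249} \approx 7.0262 \cdot 10^{-5}$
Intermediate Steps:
$a{\left(g,R \right)} = \frac{6 + R}{2 g}$
$\frac{1}{\left(a{\left(-5,7 \right)} - 118\right)^{2}} = \frac{1}{\left(\frac{6 + 7}{2 \left(-5\right)} - 118\right)^{2}} = \frac{1}{\left(\frac{1}{2} \left(- \frac{1}{5}\right) 13 - 118\right)^{2}} = \frac{1}{\left(- \frac{13}{10} - 118\right)^{2}} = \frac{1}{\left(- \frac{1193}{10}\right)^{2}} = \frac{1}{\frac{1423249}{100}} = \frac{100}{1423249}$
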